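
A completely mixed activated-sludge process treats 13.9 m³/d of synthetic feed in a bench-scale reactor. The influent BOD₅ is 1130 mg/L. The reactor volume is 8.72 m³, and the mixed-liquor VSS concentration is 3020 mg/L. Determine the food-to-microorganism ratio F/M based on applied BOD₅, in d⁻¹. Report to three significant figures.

F/M = applied load / biomass = Q·S₀/(V·X) = 13.9 × 1130 / (8.720 × 3020) = 0.5964 d⁻¹.

F/M ≈ 0.596 d⁻¹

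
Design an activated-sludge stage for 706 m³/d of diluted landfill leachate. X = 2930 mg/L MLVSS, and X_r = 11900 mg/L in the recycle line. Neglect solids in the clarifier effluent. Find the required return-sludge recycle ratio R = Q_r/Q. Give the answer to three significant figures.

Solids balance on the clarifier gives (1+R)X = R·X_r, so R = X/(X_r − X) = 2930 / (11900 − 2930) = 0.3266.

R ≈ 0.327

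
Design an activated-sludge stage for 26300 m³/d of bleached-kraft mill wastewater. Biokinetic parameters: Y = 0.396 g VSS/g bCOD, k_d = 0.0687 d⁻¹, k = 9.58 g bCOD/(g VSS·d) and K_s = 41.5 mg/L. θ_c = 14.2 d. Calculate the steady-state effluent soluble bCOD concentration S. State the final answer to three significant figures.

S ≈ 1.58 mg/L

For a completely mixed reactor with recycle the Lawrence–McCarty relation gives S = K_s·(1 + k_d·θ_c) / [θ_c·(Y·k − k_d) − 1] = 41.5 × (1 + 0.0687 × 14.2) / [14.2 × (0.396 × 9.58 − 0.0687) − 1] = 81.98 / 51.89 = 1.580 mg/L.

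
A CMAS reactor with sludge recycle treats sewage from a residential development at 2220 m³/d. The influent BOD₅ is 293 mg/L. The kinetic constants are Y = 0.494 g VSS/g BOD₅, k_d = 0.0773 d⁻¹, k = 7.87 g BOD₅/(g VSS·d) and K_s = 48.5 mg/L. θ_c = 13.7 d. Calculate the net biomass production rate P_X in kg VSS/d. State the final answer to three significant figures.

From the Monod/SRT balance for a CMAS, S = K_s·(1+k_d θ_c)/[θ_c·(Y k − k_d) − 1] = 48.5 × (1 + 0.0773 × 13.7) / [13.7 × (0.494 × 7.87 − 0.0773) − 1] = 99.86 / 51.20 = 1.950 mg/L.
Observed yield with endogenous decay: Y_obs = Y / (1 + k_d·θ_c) = 0.494 / (1 + 0.0773 × 13.7) = 0.494 / 2.059 = 0.2399 g VSS/g BOD₅.
Mass of BOD₅ removed per day: Q(S₀ − S) = 2220 × 291.1 g/m³ = 646.1 kg/d.
Net biomass production P_X = Y_obs × Q·(S₀ − S) = 0.2399 × 646.1 = 155.0 kg VSS/d.

P_X ≈ 155 kg VSS/d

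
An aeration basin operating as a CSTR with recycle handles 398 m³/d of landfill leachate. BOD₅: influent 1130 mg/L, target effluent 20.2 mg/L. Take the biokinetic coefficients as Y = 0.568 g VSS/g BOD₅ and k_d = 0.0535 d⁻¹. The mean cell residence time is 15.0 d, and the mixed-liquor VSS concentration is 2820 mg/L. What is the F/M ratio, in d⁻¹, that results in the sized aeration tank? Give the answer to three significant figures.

Rearranging the biomass balance for a CMAS with decay, V = Y·Q·ΔS·θ_c / [X·(1+k_d θ_c)] = 0.568 × 398 × (1130 − 20.2) × 15.0 / [2820 × (1 + 0.0535 × 15.0)] = 3.76×10^6 / 5083 = 740.4 m³.
F/M = applied load / biomass = Q·S₀/(V·X) = 398 × 1130 / (740.4 × 2820) = 0.2154 d⁻¹.

F/M ≈ 0.215 d⁻¹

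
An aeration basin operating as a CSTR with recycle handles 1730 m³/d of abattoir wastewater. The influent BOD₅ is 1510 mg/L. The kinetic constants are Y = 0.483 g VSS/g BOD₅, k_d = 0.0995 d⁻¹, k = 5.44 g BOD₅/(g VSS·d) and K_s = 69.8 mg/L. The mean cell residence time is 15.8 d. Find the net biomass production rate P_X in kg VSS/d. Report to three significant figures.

For a completely mixed reactor with recycle the Lawrence–McCarty relation gives S = K_s·(1 + k_d·θ_c) / [θ_c·(Y·k − k_d) − 1] = 69.8 × (1 + 0.0995 × 15.8) / [15.8 × (0.483 × 5.44 − 0.0995) − 1] = 179.5 / 38.94 = 4.610 mg/L.
The observed yield is Y_obs = Y/(1 + k_d·θ_c) = 0.483 / (1 + 0.0995 × 15.8) = 0.483 / 2.572 = 0.1878 g VSS per g BOD₅ removed.
Mass of BOD₅ removed per day: Q(S₀ − S) = 1730 × 1505 g/m³ = 2604 kg/d.
P_X = Y_obs · Q(S₀ − S) = 0.1878 × 2604 = 489.1 kg VSS/d.

P_X ≈ 489 kg VSS/d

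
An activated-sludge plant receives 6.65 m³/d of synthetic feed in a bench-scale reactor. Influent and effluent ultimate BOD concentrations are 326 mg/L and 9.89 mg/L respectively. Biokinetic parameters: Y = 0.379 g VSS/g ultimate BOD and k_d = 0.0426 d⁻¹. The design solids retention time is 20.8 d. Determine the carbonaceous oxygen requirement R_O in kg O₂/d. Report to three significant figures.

Y_obs = Y / (1 + k_d θ_c) = 0.379 / (1 + 0.0426 × 20.8) = 0.379 / 1.886 = 0.2009.
Substrate removed = Q·(S₀ − S) = 6.65 m³/d × (326 − 9.89) g/m³ = 2.1×10^3 g/d = 2.102 kg/d.
Net sludge production P_X = 0.2009 × 2.102 = 0.4224 kg VSS/d.
R_O = Q·ΔS − 1.42 P_X = 2.102 − 0.5998 = 1.502 kg O₂/d.

R_O ≈ 1.50 kg O₂/d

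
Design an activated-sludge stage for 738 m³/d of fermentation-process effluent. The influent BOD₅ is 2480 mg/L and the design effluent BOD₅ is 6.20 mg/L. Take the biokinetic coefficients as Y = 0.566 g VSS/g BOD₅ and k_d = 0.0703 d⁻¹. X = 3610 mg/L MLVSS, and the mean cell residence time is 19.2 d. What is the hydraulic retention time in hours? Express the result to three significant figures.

τ ≈ 76.1 h

Rearranging the biomass balance for a CMAS with decay, V = Y·Q·ΔS·θ_c / [X·(1+k_d θ_c)] = 0.566 × 738 × (2480 − 6.20) × 19.2 / [3610 × (1 + 0.0703 × 19.2)] = 1.98×10^7 / 8483 = 2339 m³.
HRT = V/Q = 2339 m³ / 738 m³·d⁻¹ = 3.169 d × 24 = 76.06 h.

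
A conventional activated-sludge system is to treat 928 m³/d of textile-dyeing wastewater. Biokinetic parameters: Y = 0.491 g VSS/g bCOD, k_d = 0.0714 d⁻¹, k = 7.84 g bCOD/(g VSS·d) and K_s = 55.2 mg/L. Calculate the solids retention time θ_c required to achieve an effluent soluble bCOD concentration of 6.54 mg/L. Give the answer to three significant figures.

At the target effluent, Y k S/(K_s+S) = 0.491×7.84×6.54/61.74 = 0.4078 d⁻¹.
1/θ_c = 0.4078 − 0.0714 = 0.3364 d⁻¹, so θ_c = 2.973 d.

θ_c ≈ 2.97 d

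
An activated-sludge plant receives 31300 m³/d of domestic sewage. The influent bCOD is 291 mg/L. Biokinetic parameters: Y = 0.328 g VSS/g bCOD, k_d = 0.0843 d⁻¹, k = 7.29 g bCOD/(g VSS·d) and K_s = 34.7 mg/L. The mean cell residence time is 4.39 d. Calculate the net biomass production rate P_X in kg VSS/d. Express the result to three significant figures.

P_X ≈ 2140 kg VSS/d

Effluent substrate depends only on kinetics and SRT: S = K_s(1 + k_d θ_c) / [θ_c(Yk − k_d) − 1] = 34.7 × (1 + 0.0843 × 4.39) / [4.39 × (0.328 × 7.29 − 0.0843) − 1] = 47.54 / 9.127 = 5.209 mg/L.
Y_obs = Y / (1 + k_d θ_c) = 0.328 / (1 + 0.0843 × 4.39) = 0.328 / 1.370 = 0.2394.
ΔS = 291 − 5.21 = 285.8 mg/L, so the substrate removal rate is 31300 × 285.8/1000 = 8945 kg bCOD/d.
Biomass produced: P_X = Y_obs·Q·ΔS = 0.2394 × 8945 ≈ 2142 kg VSS/d.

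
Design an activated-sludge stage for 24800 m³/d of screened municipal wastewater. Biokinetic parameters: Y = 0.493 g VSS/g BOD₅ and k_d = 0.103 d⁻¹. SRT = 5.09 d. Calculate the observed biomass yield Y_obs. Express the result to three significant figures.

Y_obs ≈ 0.323 g VSS/g BOD₅

Y_obs = Y / (1 + k_d θ_c) = 0.493 / (1 + 0.103 × 5.09) = 0.493 / 1.524 = 0.3234.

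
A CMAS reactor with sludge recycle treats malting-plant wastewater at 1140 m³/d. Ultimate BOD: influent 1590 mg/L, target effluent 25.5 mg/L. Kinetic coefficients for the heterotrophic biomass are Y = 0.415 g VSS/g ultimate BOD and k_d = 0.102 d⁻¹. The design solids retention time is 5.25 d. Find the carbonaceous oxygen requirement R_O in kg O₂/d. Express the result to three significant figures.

R_O ≈ 1100 kg O₂/d

The observed yield is Y_obs = Y/(1 + k_d·θ_c) = 0.415 / (1 + 0.102 × 5.25) = 0.415 / 1.535 = 0.2703 g VSS per g ultimate BOD removed.
ΔS = 1590 − 25.5 = 1564 mg/L, so the substrate removal rate is 1140 × 1564/1000 = 1784 kg ultimate BOD/d.
P_X = Y_obs·Q·(S₀ − S) = 0.2703 × 1784 = 482.0 kg VSS/d.
Carbonaceous O₂ demand = substrate oxidised − cell-mass equivalent = 1784 − 1.42 × 482.0 = 1099 kg O₂/d.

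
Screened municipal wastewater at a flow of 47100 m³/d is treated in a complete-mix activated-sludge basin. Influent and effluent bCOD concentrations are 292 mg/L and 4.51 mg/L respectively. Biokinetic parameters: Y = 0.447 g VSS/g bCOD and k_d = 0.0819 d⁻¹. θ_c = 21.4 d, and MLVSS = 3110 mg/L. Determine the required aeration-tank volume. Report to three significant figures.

Steady-state biomass mass balance: V·X·(1 + k_d·θ_c) = Y·Q·(S₀ − S)·θ_c, so V = 0.447 × 47100 × (292 − 4.51) × 21.4 / [3110 × (1 + 0.0819 × 21.4)] = 1.3×10^8 / 8561 = 15130 m³.

V ≈ 15100 m³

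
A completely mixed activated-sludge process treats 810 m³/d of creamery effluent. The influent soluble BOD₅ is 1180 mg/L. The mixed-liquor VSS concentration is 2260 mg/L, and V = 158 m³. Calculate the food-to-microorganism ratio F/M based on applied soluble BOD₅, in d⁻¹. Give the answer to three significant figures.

Food-to-microorganism ratio F/M = Q S₀ / (V X) = 810 × 1180 / (158.0 × 2260) = 2.677 d⁻¹.

F/M ≈ 2.68 d⁻¹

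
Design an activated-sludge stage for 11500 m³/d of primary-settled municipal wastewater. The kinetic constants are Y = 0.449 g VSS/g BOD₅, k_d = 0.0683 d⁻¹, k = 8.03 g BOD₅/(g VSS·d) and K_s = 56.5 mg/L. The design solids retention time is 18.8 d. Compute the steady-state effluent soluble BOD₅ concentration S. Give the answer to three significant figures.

For a completely mixed reactor with recycle the Lawrence–McCarty relation gives S = K_s·(1 + k_d·θ_c) / [θ_c·(Y·k − k_d) − 1] = 56.5 × (1 + 0.0683 × 18.8) / [18.8 × (0.449 × 8.03 − 0.0683) − 1] = 129.0 / 65.50 = 1.970 mg/L.

S ≈ 1.97 mg/L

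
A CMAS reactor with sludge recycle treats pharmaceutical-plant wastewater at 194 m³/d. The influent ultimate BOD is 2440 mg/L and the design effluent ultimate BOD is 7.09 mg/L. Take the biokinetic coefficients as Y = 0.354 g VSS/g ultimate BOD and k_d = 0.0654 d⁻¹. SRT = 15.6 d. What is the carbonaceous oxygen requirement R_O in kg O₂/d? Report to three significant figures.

R_O ≈ 355 kg O₂/d

Observed yield with endogenous decay: Y_obs = Y / (1 + k_d·θ_c) = 0.354 / (1 + 0.0654 × 15.6) = 0.354 / 2.020 = 0.1752 g VSS/g ultimate BOD.
Q·(S₀ − S) = 194 × (2440 − 7.09) × 10⁻³ = 472.0 kg/d removed.
P_X = Y_obs·Q·(S₀ − S) = 0.1752 × 472.0 = 82.70 kg VSS/d.
R_O = Q·ΔS − 1.42 P_X = 472.0 − 117.4 = 354.5 kg O₂/d.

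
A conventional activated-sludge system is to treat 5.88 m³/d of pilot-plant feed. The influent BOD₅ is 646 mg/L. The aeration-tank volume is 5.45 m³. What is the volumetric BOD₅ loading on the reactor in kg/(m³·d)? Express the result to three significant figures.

Volumetric loading L_v = Q·S₀ / V = 5.88 × 646 g/m³ / 5.450 m³ = 697.0 g/(m³·d) = 0.6970 kg BOD₅/(m³·d).

L_v ≈ 0.697 kg BOD₅/(m³·d)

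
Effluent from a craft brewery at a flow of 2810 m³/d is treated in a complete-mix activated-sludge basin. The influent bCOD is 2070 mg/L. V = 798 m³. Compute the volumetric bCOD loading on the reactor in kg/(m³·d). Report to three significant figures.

Volumetric loading L_v = Q·S₀ / V = 2810 × 2070 g/m³ / 798.0 m³ = 7289 g/(m³·d) = 7.289 kg bCOD/(m³·d).

L_v ≈ 7.29 kg bCOD/(m³·d)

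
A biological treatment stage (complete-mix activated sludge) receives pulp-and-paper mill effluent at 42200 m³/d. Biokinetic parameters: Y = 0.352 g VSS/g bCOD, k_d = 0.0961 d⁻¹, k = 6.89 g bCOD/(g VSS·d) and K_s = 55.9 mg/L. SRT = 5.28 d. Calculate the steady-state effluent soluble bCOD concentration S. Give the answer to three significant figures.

Effluent substrate depends only on kinetics and SRT: S = K_s(1 + k_d θ_c) / [θ_c(Yk − k_d) − 1] = 55.9 × (1 + 0.0961 × 5.28) / [5.28 × (0.352 × 6.89 − 0.0961) − 1] = 84.26 / 11.30 = 7.458 mg/L.

S ≈ 7.46 mg/L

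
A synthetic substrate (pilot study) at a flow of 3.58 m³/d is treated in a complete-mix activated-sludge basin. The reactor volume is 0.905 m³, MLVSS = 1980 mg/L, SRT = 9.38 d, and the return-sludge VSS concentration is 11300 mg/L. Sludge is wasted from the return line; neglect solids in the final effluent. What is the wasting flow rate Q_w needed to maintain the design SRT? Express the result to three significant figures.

θ_c = V·X/(Q_w·X_r) when wasting from the recycle, so Q_w = V·X/(θ_c·X_r) = 0.9050 × 1980 / (9.38 × 11300) = 0.01691 m³/d.

Q_w ≈ 0.0169 m³/d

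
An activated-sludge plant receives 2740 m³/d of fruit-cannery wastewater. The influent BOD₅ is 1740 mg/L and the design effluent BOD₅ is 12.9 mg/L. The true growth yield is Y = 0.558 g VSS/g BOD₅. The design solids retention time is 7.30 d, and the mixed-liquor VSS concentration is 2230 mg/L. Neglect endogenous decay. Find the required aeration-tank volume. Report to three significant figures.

V·X = Y·Q·ΔS·θ_c gives V = 0.558 × 2740 × (1740 − 12.9) × 7.30 / 2230 = 8644 m³.

V ≈ 8640 m³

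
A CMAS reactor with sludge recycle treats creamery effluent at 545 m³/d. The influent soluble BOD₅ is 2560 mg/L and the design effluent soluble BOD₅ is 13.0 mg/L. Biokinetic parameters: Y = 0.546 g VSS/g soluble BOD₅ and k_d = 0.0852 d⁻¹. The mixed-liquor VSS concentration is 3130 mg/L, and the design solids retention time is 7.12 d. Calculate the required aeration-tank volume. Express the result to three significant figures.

From the SRT design equation V = Y Q (S₀−S) θ_c / [X (1 + k_d θ_c)] = 0.546 × 545 × (2560 − 13.0) × 7.12 / [3130 × (1 + 0.0852 × 7.12)] = 5.4×10^6 / 5029 = 1073 m³.

V ≈ 1070 m³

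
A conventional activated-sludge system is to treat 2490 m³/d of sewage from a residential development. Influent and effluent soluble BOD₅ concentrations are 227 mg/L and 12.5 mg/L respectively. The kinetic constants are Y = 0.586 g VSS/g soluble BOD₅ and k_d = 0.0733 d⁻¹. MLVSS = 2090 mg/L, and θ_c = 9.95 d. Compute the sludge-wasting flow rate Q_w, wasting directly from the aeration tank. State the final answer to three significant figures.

Q_w ≈ 86.6 m³/d

Rearranging the biomass balance for a CMAS with decay, V = Y·Q·ΔS·θ_c / [X·(1+k_d θ_c)] = 0.586 × 2490 × (227 − 12.5) × 9.95 / [2090 × (1 + 0.0733 × 9.95)] = 3.11×10^6 / 3614 = 861.6 m³.
Wasting from the aeration tank: Q_w = V / θ_c = 861.6 / 9.95 = 86.60 m³/d.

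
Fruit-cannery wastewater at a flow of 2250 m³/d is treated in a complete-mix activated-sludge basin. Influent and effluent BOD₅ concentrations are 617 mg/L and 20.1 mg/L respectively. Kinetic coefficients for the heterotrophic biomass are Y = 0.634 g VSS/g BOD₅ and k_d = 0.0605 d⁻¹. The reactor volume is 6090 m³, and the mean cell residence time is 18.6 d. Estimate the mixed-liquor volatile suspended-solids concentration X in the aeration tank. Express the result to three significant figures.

Solving the biomass balance for X: X = Y Q (S₀−S) θ_c / [V (1+k_d θ_c)] = 0.634 × 2250 × (617 − 20.1) × 18.6 / [6090 × (1 + 0.0605 × 18.6)] = 1224 mg/L.

X ≈ 1220 mg/L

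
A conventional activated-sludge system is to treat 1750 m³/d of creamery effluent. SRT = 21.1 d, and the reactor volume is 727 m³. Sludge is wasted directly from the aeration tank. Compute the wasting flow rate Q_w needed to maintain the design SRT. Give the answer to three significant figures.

Q_w ≈ 34.5 m³/d

For wasting at MLVSS concentration, Q_w = V/θ_c = 727.0/21.1 = 34.45 m³/d.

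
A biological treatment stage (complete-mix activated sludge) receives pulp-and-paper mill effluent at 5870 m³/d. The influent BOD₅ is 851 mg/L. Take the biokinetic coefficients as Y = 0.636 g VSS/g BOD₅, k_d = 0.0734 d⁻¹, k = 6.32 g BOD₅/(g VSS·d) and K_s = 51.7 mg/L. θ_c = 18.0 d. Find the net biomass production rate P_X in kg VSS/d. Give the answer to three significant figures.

P_X ≈ 1370 kg VSS/d

Effluent substrate depends only on kinetics and SRT: S = K_s(1 + k_d θ_c) / [θ_c(Yk − k_d) − 1] = 51.7 × (1 + 0.0734 × 18.0) / [18.0 × (0.636 × 6.32 − 0.0734) − 1] = 120.0 / 70.03 = 1.714 mg/L.
Observed yield with endogenous decay: Y_obs = Y / (1 + k_d·θ_c) = 0.636 / (1 + 0.0734 × 18.0) = 0.636 / 2.321 = 0.2740 g VSS/g BOD₅.
Mass of BOD₅ removed per day: Q(S₀ − S) = 5870 × 849.3 g/m³ = 4985 kg/d.
P_X = Y_obs · Q(S₀ − S) = 0.2740 × 4985 = 1366 kg VSS/d.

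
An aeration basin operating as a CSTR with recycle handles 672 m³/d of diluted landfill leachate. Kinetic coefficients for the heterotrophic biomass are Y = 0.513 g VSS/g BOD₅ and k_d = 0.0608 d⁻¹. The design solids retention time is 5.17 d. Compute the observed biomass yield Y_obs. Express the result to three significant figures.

Y_obs = Y / (1 + k_d θ_c) = 0.513 / (1 + 0.0608 × 5.17) = 0.513 / 1.314 = 0.3903.

Y_obs ≈ 0.390 g VSS/g BOD₅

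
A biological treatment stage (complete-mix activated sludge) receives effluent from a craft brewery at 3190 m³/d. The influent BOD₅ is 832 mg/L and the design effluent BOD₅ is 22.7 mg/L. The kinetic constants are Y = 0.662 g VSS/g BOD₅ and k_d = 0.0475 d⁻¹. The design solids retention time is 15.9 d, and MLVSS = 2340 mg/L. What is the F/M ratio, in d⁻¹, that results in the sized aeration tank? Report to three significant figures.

F/M ≈ 0.171 d⁻¹

Steady-state biomass mass balance: V·X·(1 + k_d·θ_c) = Y·Q·(S₀ − S)·θ_c, so V = 0.662 × 3190 × (832 − 22.7) × 15.9 / [2340 × (1 + 0.0475 × 15.9)] = 2.72×10^7 / 4107 = 6616 m³.
F/M = applied load / biomass = Q·S₀/(V·X) = 3190 × 832 / (6616 × 2340) = 0.1714 d⁻¹.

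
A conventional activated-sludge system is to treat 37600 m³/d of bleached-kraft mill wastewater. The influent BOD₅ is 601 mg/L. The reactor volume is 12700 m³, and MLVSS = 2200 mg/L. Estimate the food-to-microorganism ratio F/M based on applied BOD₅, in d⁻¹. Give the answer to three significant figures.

F/M ≈ 0.809 d⁻¹

Food-to-microorganism ratio F/M = Q S₀ / (V X) = 37600 × 601 / (12700 × 2200) = 0.8088 d⁻¹.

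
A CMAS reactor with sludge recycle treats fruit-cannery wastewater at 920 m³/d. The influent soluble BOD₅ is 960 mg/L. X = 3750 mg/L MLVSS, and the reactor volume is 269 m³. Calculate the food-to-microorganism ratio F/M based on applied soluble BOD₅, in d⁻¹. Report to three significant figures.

F/M = applied load / biomass = Q·S₀/(V·X) = 920 × 960 / (269.0 × 3750) = 0.8755 d⁻¹.

F/M ≈ 0.876 d⁻¹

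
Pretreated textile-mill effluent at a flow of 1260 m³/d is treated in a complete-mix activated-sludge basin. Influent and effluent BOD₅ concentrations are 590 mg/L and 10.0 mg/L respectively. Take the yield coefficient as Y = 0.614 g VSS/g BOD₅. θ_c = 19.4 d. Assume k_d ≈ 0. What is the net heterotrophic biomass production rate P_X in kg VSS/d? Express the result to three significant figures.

No decay correction is needed, so Y_obs = Y = 0.614.
Substrate removed = Q·(S₀ − S) = 1260 m³/d × (590 − 10.0) g/m³ = 7.31×10^5 g/d = 730.8 kg/d.
P_X = Y_obs · Q(S₀ − S) = 0.6140 × 730.8 = 448.7 kg VSS/d.

P_X ≈ 449 kg VSS/d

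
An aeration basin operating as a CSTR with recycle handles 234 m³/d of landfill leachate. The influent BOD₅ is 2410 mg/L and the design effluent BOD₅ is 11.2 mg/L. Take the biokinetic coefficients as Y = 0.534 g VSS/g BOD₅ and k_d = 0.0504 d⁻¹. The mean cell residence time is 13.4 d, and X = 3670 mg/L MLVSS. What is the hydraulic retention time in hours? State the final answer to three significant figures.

τ ≈ 67.0 h

Steady-state biomass mass balance: V·X·(1 + k_d·θ_c) = Y·Q·(S₀ − S)·θ_c, so V = 0.534 × 234 × (2410 − 11.2) × 13.4 / [3670 × (1 + 0.0504 × 13.4)] = 4.02×10^6 / 6149 = 653.3 m³.
τ = V/Q = 653.3/234 = 2.792 d, or 67.00 h.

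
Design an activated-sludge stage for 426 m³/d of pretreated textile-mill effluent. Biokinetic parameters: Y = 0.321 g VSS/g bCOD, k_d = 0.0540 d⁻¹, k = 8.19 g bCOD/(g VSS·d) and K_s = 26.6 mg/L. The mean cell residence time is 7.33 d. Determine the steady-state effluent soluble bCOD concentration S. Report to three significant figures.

S ≈ 2.08 mg/L

From the Monod/SRT balance for a CMAS, S = K_s·(1+k_d θ_c)/[θ_c·(Y k − k_d) − 1] = 26.6 × (1 + 0.0540 × 7.33) / [7.33 × (0.321 × 8.19 − 0.0540) − 1] = 37.13 / 17.87 = 2.077 mg/L.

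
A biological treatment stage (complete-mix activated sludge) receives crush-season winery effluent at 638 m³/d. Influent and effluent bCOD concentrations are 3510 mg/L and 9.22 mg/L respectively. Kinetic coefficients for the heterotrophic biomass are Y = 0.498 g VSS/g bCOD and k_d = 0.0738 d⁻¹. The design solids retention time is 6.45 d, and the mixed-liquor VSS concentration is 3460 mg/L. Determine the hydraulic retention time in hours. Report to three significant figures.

τ ≈ 52.8 h

Rearranging the biomass balance for a CMAS with decay, V = Y·Q·ΔS·θ_c / [X·(1+k_d θ_c)] = 0.498 × 638 × (3510 − 9.22) × 6.45 / [3460 × (1 + 0.0738 × 6.45)] = 7.17×10^6 / 5107 = 1405 m³.
τ = V/Q = 1405/638 = 2.202 d, or 52.84 h.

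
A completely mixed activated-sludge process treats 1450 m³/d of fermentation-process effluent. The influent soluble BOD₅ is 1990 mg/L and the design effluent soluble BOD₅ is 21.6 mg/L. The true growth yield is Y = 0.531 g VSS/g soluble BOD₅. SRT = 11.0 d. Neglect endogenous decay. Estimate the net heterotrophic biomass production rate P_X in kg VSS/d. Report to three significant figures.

P_X ≈ 1520 kg VSS/d

Since k_d ≈ 0, Y_obs = Y = 0.531 g VSS/g soluble BOD₅.
Substrate removed = Q·(S₀ − S) = 1450 m³/d × (1990 − 21.6) g/m³ = 2.85×10^6 g/d = 2854 kg/d.
Net biomass production P_X = Y_obs × Q·(S₀ − S) = 0.5310 × 2854 = 1516 kg VSS/d.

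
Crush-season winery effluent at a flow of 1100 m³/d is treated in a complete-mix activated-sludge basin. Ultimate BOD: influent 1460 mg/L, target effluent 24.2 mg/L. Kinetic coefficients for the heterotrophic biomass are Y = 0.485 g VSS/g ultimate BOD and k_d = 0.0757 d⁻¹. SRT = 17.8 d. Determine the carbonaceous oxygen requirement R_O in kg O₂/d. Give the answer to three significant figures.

R_O ≈ 1120 kg O₂/d

The observed yield is Y_obs = Y/(1 + k_d·θ_c) = 0.485 / (1 + 0.0757 × 17.8) = 0.485 / 2.347 = 0.2066 g VSS per g ultimate BOD removed.
Substrate removed = Q·(S₀ − S) = 1100 m³/d × (1460 − 24.2) g/m³ = 1.58×10^6 g/d = 1579 kg/d.
Net sludge production P_X = 0.2066 × 1579 = 326.3 kg VSS/d.
R_O = Q·ΔS − 1.42 P_X = 1579 − 463.4 = 1116 kg O₂/d.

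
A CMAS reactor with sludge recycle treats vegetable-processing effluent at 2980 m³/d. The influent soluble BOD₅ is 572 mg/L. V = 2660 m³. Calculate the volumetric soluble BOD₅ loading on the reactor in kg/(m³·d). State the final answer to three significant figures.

Volumetric loading L_v = Q·S₀ / V = 2980 × 572 g/m³ / 2660 m³ = 640.8 g/(m³·d) = 0.6408 kg soluble BOD₅/(m³·d).

L_v ≈ 0.641 kg soluble BOD₅/(m³·d)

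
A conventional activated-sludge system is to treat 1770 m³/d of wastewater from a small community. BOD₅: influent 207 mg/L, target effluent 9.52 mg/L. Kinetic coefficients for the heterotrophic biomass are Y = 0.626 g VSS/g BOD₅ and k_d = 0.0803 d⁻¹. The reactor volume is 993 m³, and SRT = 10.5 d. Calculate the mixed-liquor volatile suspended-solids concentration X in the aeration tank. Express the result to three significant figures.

X ≈ 1260 mg/L

From V·X·(1 + k_d·θ_c) = Y·Q·(S₀ − S)·θ_c: X = 0.626 × 1770 × (207 − 9.52) × 10.5 / [993 × (1 + 0.0803 × 10.5)] = 1255 mg/L.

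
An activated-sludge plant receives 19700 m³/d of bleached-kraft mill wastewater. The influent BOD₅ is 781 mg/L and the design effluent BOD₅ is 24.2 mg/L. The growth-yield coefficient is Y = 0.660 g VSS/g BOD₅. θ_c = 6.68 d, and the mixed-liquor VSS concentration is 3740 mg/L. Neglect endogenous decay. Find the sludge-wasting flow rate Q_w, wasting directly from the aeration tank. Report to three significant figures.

Q_w ≈ 2630 m³/d

With k_d = 0 the design equation reduces to V = Y Q (S₀−S) θ_c / X = 0.660 × 19700 × (781 − 24.2) × 6.68 / 3740 = 17575 m³.
With mixed-liquor wasting, θ_c = V/Q_w, so Q_w = V/θ_c = 17575/6.68 = 2631 m³/d.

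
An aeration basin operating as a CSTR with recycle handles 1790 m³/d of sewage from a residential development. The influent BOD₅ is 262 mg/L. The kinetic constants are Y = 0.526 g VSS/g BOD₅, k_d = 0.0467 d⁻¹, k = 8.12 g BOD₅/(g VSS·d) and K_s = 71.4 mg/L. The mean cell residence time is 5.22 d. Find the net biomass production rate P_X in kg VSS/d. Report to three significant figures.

For a completely mixed reactor with recycle the Lawrence–McCarty relation gives S = K_s·(1 + k_d·θ_c) / [θ_c·(Y·k − k_d) − 1] = 71.4 × (1 + 0.0467 × 5.22) / [5.22 × (0.526 × 8.12 − 0.0467) − 1] = 88.81 / 21.05 = 4.218 mg/L.
Observed yield with endogenous decay: Y_obs = Y / (1 + k_d·θ_c) = 0.526 / (1 + 0.0467 × 5.22) = 0.526 / 1.244 = 0.4229 g VSS/g BOD₅.
Mass of BOD₅ removed per day: Q(S₀ − S) = 1790 × 257.8 g/m³ = 461.4 kg/d.
So the net sludge growth is P_X = 0.4229 × 461.4 = 195.1 kg VSS/d.

P_X ≈ 195 kg VSS/d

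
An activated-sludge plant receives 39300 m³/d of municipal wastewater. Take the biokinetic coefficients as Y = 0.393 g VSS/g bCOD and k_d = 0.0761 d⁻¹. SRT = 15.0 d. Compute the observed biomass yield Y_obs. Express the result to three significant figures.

Observed yield with endogenous decay: Y_obs = Y / (1 + k_d·θ_c) = 0.393 / (1 + 0.0761 × 15.0) = 0.393 / 2.141 = 0.1835 g VSS/g bCOD.

Y_obs ≈ 0.184 g VSS/g bCOD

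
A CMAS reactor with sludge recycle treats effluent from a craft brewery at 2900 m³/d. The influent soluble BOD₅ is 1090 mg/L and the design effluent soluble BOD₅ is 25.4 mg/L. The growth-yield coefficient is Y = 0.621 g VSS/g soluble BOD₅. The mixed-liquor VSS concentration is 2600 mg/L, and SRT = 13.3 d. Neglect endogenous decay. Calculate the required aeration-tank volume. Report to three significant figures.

V ≈ 9810 m³

Biomass mass balance (decay neglected): V·X = Y·Q·(S₀ − S)·θ_c, so V = 0.621 × 2900 × (1090 − 25.4) × 13.3 / 2600 = 9807 m³.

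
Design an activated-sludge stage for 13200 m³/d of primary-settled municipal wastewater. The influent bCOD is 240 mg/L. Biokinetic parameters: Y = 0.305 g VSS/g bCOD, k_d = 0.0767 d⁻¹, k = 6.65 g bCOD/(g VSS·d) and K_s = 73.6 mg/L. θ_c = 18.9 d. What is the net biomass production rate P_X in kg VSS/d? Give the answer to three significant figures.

P_X ≈ 386 kg VSS/d

Effluent substrate depends only on kinetics and SRT: S = K_s(1 + k_d θ_c) / [θ_c(Yk − k_d) − 1] = 73.6 × (1 + 0.0767 × 18.9) / [18.9 × (0.305 × 6.65 − 0.0767) − 1] = 180.3 / 35.88 = 5.024 mg/L.
Observed yield with endogenous decay: Y_obs = Y / (1 + k_d·θ_c) = 0.305 / (1 + 0.0767 × 18.9) = 0.305 / 2.450 = 0.1245 g VSS/g bCOD.
Mass of bCOD removed per day: Q(S₀ − S) = 13200 × 235.0 g/m³ = 3102 kg/d.
P_X = Y_obs · Q(S₀ − S) = 0.1245 × 3102 = 386.2 kg VSS/d.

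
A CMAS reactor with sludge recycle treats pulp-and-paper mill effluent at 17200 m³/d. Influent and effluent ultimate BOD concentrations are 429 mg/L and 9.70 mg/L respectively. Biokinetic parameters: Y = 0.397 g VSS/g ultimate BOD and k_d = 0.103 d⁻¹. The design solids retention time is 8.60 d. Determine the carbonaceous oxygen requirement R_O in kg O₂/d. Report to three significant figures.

The observed yield is Y_obs = Y/(1 + k_d·θ_c) = 0.397 / (1 + 0.103 × 8.60) = 0.397 / 1.886 = 0.2105 g VSS per g ultimate BOD removed.
Mass of ultimate BOD removed per day: Q(S₀ − S) = 17200 × 419.3 g/m³ = 7212 kg/d.
Biomass synthesised: P_X = Y_obs × 7212 = 1518 kg VSS/d.
Carbonaceous O₂ demand = substrate oxidised − cell-mass equivalent = 7212 − 1.42 × 1518 = 5056 kg O₂/d.

R_O ≈ 5060 kg O₂/d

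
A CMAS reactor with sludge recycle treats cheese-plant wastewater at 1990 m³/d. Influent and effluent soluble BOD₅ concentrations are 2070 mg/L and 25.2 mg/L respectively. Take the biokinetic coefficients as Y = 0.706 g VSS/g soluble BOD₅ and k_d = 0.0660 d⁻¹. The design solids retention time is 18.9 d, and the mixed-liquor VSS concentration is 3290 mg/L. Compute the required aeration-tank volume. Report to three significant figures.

From the SRT design equation V = Y Q (S₀−S) θ_c / [X (1 + k_d θ_c)] = 0.706 × 1990 × (2070 − 25.2) × 18.9 / [3290 × (1 + 0.0660 × 18.9)] = 5.43×10^7 / 7394 = 7343 m³.

V ≈ 7340 m³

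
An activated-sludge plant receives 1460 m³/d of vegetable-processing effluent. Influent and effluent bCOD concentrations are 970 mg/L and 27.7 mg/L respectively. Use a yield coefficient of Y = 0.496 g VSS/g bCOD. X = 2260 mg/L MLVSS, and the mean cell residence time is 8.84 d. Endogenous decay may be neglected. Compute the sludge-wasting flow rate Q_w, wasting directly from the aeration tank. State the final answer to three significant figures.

With k_d = 0 the design equation reduces to V = Y Q (S₀−S) θ_c / X = 0.496 × 1460 × (970 − 27.7) × 8.84 / 2260 = 2669 m³.
For wasting at MLVSS concentration, Q_w = V/θ_c = 2669/8.84 = 301.9 m³/d.

Q_w ≈ 302 m³/d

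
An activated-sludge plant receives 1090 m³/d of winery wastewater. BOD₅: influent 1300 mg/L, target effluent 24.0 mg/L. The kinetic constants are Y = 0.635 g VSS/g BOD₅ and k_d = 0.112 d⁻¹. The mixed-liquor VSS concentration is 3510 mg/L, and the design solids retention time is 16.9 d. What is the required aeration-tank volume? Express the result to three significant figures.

From the SRT design equation V = Y Q (S₀−S) θ_c / [X (1 + k_d θ_c)] = 0.635 × 1090 × (1300 − 24.0) × 16.9 / [3510 × (1 + 0.112 × 16.9)] = 1.49×10^7 / 10154 = 1470 m³.

V ≈ 1470 m³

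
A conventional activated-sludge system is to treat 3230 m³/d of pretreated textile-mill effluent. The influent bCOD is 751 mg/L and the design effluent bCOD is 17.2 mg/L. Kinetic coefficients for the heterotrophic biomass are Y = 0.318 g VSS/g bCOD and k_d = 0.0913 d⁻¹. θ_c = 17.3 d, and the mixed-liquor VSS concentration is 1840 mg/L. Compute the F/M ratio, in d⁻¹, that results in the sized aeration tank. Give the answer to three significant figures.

From the SRT design equation V = Y Q (S₀−S) θ_c / [X (1 + k_d θ_c)] = 0.318 × 3230 × (751 − 17.2) × 17.3 / [1840 × (1 + 0.0913 × 17.3)] = 1.3×10^7 / 4746 = 2747 m³.
F/M = applied load / biomass = Q·S₀/(V·X) = 3230 × 751 / (2747 × 1840) = 0.4799 d⁻¹.

F/M ≈ 0.480 d⁻¹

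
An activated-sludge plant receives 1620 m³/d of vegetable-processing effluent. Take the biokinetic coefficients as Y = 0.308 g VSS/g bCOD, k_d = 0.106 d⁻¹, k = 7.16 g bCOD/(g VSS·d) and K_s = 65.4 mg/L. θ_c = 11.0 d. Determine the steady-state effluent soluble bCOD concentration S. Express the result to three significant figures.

From the Monod/SRT balance for a CMAS, S = K_s·(1+k_d θ_c)/[θ_c·(Y k − k_d) − 1] = 65.4 × (1 + 0.106 × 11.0) / [11.0 × (0.308 × 7.16 − 0.106) − 1] = 141.7 / 22.09 = 6.412 mg/L.

S ≈ 6.41 mg/L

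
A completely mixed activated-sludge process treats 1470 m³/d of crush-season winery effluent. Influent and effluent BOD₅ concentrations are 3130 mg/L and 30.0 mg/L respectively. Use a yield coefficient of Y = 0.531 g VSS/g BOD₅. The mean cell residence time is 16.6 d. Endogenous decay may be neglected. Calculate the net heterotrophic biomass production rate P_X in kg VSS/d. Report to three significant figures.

P_X ≈ 2420 kg VSS/d

Since k_d ≈ 0, Y_obs = Y = 0.531 g VSS/g BOD₅.
Mass of BOD₅ removed per day: Q(S₀ − S) = 1470 × 3100 g/m³ = 4557 kg/d.
So the net sludge growth is P_X = 0.5310 × 4557 = 2420 kg VSS/d.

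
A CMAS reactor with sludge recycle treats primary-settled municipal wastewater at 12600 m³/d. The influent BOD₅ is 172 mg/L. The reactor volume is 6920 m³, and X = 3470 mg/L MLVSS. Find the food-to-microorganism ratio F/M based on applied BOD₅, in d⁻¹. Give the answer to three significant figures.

F/M = Q·S₀ / (V·X) = 12600 × 172 / (6920 × 3470) = 0.09025 g BOD₅·(g VSS·d)⁻¹.

F/M ≈ 0.0903 d⁻¹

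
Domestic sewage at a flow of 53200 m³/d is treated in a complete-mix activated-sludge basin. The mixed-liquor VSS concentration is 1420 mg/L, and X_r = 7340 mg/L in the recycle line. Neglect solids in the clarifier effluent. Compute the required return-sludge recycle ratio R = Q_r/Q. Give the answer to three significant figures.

R = Q_r/Q = X/(X_r − X) = 1420 / (7340 − 1420) = 0.2399.

R ≈ 0.240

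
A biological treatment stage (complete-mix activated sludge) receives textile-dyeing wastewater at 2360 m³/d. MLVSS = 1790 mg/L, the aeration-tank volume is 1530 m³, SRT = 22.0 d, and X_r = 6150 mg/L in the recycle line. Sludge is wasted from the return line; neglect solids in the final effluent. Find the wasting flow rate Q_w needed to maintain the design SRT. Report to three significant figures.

Wasting from the return line (neglecting effluent solids): Q_w = V·X / (θ_c·X_r) = 1530 × 1790 / (22.0 × 6150) = 20.24 m³/d.

Q_w ≈ 20.2 m³/d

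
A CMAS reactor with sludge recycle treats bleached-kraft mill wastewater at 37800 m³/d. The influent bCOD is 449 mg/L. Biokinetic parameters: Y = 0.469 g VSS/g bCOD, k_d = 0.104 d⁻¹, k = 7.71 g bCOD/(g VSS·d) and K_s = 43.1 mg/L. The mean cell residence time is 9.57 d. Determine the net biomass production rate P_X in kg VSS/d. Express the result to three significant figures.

From the Monod/SRT balance for a CMAS, S = K_s·(1+k_d θ_c)/[θ_c·(Y k − k_d) − 1] = 43.1 × (1 + 0.104 × 9.57) / [9.57 × (0.469 × 7.71 − 0.104) − 1] = 86.00 / 32.61 = 2.637 mg/L.
Observed yield with endogenous decay: Y_obs = Y / (1 + k_d·θ_c) = 0.469 / (1 + 0.104 × 9.57) = 0.469 / 1.995 = 0.2351 g VSS/g bCOD.
Mass of bCOD removed per day: Q(S₀ − S) = 37800 × 446.4 g/m³ = 16872 kg/d.
Net biomass production P_X = Y_obs × Q·(S₀ − S) = 0.2351 × 16872 = 3966 kg VSS/d.

P_X ≈ 3970 kg VSS/d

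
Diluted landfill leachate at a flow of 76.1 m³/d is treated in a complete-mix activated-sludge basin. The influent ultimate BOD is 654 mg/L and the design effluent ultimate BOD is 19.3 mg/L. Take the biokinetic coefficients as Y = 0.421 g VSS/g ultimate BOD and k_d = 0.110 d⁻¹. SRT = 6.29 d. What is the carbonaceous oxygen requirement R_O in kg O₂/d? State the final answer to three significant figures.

Y_obs = Y / (1 + k_d θ_c) = 0.421 / (1 + 0.110 × 6.29) = 0.421 / 1.692 = 0.2488.
Substrate removed = Q·(S₀ − S) = 76.1 m³/d × (654 − 19.3) g/m³ = 4.83×10^4 g/d = 48.30 kg/d.
Biomass synthesised: P_X = Y_obs × 48.30 = 12.02 kg VSS/d.
R_O = Q·ΔS − 1.42 P_X = 48.30 − 17.07 = 31.23 kg O₂/d.

R_O ≈ 31.2 kg O₂/d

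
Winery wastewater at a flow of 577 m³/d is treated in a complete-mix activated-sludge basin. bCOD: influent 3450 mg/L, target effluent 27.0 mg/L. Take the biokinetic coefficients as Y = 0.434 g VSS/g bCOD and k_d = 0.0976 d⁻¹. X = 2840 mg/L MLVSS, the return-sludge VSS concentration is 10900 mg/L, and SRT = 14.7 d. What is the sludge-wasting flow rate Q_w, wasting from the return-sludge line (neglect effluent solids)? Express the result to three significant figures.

Q_w ≈ 32.3 m³/d

Rearranging the biomass balance for a CMAS with decay, V = Y·Q·ΔS·θ_c / [X·(1+k_d θ_c)] = 0.434 × 577 × (3450 − 27.0) × 14.7 / [2840 × (1 + 0.0976 × 14.7)] = 1.26×10^7 / 6915 = 1822 m³.
Q_w = (V·X)/(θ_c X_r) = 1822 × 2840 / (14.7 × 10900) = 32.30 m³/d.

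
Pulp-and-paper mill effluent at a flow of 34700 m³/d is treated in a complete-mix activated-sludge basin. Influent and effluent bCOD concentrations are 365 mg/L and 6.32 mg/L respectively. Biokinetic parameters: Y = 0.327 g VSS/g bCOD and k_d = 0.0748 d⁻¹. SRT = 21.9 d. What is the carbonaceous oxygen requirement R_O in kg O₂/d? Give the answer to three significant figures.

Correct the yield for decay: Y_obs = Y/(1 + k_d θ_c) = 0.327 / (1 + 0.0748 × 21.9) = 0.327 / 2.638 = 0.1240.
ΔS = 365 − 6.32 = 358.7 mg/L, so the substrate removal rate is 34700 × 358.7/1000 = 12446 kg bCOD/d.
Biomass synthesised: P_X = Y_obs × 12446 = 1543 kg VSS/d.
Carbonaceous O₂ demand = substrate oxidised − cell-mass equivalent = 12446 − 1.42 × 1543 = 10256 kg O₂/d.

R_O ≈ 10300 kg O₂/d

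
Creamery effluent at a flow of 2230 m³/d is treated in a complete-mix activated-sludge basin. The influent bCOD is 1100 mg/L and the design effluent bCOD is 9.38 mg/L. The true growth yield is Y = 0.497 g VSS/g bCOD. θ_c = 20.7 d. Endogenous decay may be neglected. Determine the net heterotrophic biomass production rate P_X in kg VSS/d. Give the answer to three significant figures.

P_X ≈ 1210 kg VSS/d

No decay correction is needed, so Y_obs = Y = 0.497.
Mass of bCOD removed per day: Q(S₀ − S) = 2230 × 1091 g/m³ = 2432 kg/d.
Biomass produced: P_X = Y_obs·Q·ΔS = 0.4970 × 2432 ≈ 1209 kg VSS/d.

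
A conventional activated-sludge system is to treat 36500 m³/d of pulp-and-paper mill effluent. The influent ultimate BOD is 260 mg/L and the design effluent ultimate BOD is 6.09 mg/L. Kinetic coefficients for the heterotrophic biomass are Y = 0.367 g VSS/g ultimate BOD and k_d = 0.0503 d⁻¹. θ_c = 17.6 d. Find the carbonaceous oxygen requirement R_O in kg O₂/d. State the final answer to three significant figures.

R_O ≈ 6710 kg O₂/d

Correct the yield for decay: Y_obs = Y/(1 + k_d θ_c) = 0.367 / (1 + 0.0503 × 17.6) = 0.367 / 1.885 = 0.1947.
Substrate removed = Q·(S₀ − S) = 36500 m³/d × (260 − 6.09) g/m³ = 9.27×10^6 g/d = 9268 kg/d.
Net sludge production P_X = 0.1947 × 9268 = 1804 kg VSS/d.
Carbonaceous O₂ demand = substrate oxidised − cell-mass equivalent = 9268 − 1.42 × 1804 = 6706 kg O₂/d.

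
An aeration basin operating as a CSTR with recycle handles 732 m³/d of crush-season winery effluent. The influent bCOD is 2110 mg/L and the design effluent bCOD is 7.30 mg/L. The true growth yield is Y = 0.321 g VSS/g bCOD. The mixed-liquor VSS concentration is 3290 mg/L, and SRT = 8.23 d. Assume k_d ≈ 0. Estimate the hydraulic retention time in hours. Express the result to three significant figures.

τ ≈ 40.5 h

With k_d = 0 the design equation reduces to V = Y Q (S₀−S) θ_c / X = 0.321 × 732 × (2110 − 7.30) × 8.23 / 3290 = 1236 m³.
τ = V/Q = 1236/732 = 1.688 d, or 40.52 h.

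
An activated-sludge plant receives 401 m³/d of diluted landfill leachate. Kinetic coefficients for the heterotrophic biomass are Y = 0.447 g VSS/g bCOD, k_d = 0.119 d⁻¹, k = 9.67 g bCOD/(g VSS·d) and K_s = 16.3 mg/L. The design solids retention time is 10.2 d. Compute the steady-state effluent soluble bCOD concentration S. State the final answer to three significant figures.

From the Monod/SRT balance for a CMAS, S = K_s·(1+k_d θ_c)/[θ_c·(Y k − k_d) − 1] = 16.3 × (1 + 0.119 × 10.2) / [10.2 × (0.447 × 9.67 − 0.119) − 1] = 36.08 / 41.88 = 0.8617 mg/L.

S ≈ 0.862 mg/L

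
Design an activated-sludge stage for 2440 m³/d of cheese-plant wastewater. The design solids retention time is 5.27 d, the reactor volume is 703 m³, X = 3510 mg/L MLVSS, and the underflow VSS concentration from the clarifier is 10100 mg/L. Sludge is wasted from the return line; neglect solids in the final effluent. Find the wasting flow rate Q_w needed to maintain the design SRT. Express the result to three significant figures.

Wasting from the return line (neglecting effluent solids): Q_w = V·X / (θ_c·X_r) = 703.0 × 3510 / (5.27 × 10100) = 46.36 m³/d.

Q_w ≈ 46.4 m³/d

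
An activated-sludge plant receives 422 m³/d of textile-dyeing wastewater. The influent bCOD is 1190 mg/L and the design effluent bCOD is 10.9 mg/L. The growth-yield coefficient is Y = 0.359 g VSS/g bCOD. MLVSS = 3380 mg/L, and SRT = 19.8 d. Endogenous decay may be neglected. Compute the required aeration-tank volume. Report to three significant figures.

V ≈ 1050 m³

With k_d = 0 the design equation reduces to V = Y Q (S₀−S) θ_c / X = 0.359 × 422 × (1190 − 10.9) × 19.8 / 3380 = 1046 m³.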